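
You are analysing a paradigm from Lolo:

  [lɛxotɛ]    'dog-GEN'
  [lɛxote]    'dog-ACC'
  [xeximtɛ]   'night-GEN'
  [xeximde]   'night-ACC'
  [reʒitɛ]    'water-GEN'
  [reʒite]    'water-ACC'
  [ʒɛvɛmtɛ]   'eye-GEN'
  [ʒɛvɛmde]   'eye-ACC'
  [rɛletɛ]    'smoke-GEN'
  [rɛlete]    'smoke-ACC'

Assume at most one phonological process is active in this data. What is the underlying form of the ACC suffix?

/-de/

The ACC morpheme has two allomorphs, [-de] and [-te].
The GEN suffix, which begins with [t], is invariant after every stem; so [t] is not altered by any rule here.
The ACC suffix is therefore /-de/ underlyingly, with post-vocalic devoicing: voiced stops become voiceless after a vowel.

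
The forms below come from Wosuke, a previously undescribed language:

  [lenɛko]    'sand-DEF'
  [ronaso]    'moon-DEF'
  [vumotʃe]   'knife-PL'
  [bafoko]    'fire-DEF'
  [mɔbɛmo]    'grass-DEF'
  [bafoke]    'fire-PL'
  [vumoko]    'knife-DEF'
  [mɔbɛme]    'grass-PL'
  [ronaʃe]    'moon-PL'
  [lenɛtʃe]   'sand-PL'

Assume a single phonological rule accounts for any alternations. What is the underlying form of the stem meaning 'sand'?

/lenɛtʃ/

The stem for 'sand' ends in [k] in [lenɛko] but [tʃ] in [lenɛtʃe].
The stem 'fire' ([bafoko], [bafoke]) shows [k] unchanged in both environments, so [k] cannot be basic with [tʃ] derived before the PL suffix.
Therefore /tʃ/ is basic and [k] is derived by depalatalization (palato-alveolar /tʃ/ and /ʃ/ become [k] and [s] when no front vowel follows).
The underlying form of 'sand' is therefore /lenɛtʃ/.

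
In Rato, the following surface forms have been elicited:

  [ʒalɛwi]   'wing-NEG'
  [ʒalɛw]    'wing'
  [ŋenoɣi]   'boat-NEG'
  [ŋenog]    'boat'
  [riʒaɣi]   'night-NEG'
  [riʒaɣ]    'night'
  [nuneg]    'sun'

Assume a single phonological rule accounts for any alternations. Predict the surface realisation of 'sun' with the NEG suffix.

The stem for 'boat' ends in [ɣ] in [ŋenoɣi] but [g] in [ŋenog].
Compare 'night', with invariant [ɣ] in [riʒaɣi] and [riʒaɣ]: an analysis with underlying /ɣ/ and a rule producing [g] in isolation would wrongly predict alternation here too.
The alternation reflects intervocalic spirantization: voiced stops become fricatives between vowels. /g/ is underlying.
The one attested form of 'sun', [nuneg], shows underlying /nuneg/. Applying the same rule between vowels gives [nuneɣi].

[nuneɣi]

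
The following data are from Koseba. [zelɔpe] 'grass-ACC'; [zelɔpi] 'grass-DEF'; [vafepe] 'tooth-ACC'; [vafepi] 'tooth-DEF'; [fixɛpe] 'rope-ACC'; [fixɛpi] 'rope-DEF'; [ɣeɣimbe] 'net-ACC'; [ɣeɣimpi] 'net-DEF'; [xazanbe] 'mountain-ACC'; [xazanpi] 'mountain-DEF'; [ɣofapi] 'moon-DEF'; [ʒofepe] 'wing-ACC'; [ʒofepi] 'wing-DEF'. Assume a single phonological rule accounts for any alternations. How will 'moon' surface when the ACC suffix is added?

The ACC suffix surfaces as [-be] and [-pe], depending on the final segment of the stem.
The DEF suffix, which begins with [p], is invariant after every stem; so [p] is not altered by any rule here.
So the underlying form is /-be/, and voiced stops become voiceless after a vowel.
After 'moon', which ends in a vowel, the suffix surfaces as [-pe], giving [ɣofape].

[ɣofape]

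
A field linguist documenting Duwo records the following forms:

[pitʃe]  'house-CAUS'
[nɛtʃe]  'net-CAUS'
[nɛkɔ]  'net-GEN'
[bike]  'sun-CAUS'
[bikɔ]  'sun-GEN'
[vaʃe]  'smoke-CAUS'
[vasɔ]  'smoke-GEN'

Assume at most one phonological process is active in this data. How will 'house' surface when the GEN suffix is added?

'net' shows [tʃ] ~ [k] at the end of the stem ([nɛtʃe] vs [nɛkɔ]).
The stem 'sun' ([bike], [bikɔ]) shows [k] unchanged in both environments, so [k] cannot be basic with [tʃ] derived before the CAUS suffix.
The underlying segment must be /tʃ/; palato-alveolar /tʃ/ and /ʃ/ become [k] and [s] when no front vowel follows, yielding [k] there.
The one attested form of 'house', [pitʃe], shows underlying /pitʃ/. Applying the same rule when no front vowel follows gives [pikɔ].

[pikɔ]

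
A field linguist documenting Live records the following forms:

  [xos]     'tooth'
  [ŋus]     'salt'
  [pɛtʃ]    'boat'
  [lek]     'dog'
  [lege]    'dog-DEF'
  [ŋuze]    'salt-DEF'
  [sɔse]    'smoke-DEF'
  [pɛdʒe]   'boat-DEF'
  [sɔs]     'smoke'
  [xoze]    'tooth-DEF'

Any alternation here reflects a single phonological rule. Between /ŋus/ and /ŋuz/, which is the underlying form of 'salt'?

'salt' shows [z] ~ [s] at the end of the stem ([ŋuze] vs [ŋus]).
Compare 'smoke', with invariant [s] in [sɔse] and [sɔs]: an analysis with underlying /s/ and a rule producing [z] before the DEF suffix would wrongly predict alternation here too.
Therefore /z/ is basic and [s] is derived by word-final obstruent devoicing (voiced obstruents become voiceless word-finally).

/ŋuz/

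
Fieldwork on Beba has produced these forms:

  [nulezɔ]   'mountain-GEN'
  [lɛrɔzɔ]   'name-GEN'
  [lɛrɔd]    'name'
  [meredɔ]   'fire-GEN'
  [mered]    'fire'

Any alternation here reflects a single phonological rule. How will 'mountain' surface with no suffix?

[nuled]

In [lɛrɔzɔ] and [lɛrɔd] the final segment of 'name' alternates: [z] ~ [d].
Compare 'fire', with invariant [d] in [meredɔ] and [mered]: an analysis with underlying /d/ and a rule producing [z] before the GEN suffix would wrongly predict alternation here too.
The alternation reflects word-final hardening: voiced fricatives become stops word-finally. /z/ is underlying.
From [nulezɔ] the stem 'mountain' is /nulez/; word-finally this yields [nuled].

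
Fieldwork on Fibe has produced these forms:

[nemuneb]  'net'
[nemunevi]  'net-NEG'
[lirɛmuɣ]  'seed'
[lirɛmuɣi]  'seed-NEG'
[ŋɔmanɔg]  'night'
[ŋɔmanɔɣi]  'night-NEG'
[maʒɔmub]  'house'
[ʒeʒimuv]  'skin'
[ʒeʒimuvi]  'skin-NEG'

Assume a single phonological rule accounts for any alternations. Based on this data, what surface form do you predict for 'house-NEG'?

[maʒɔmuvi]

'net' shows [b] ~ [v] at the end of the stem ([nemuneb] vs [nemunevi]).
If /v/ were underlying and a rule turned it into [b] in isolation, 'skin' would also alternate; but it has [v] in both [ʒeʒimuv] and [ʒeʒimuvi].
Therefore /b/ is basic and [v] is derived by intervocalic spirantization (voiced stops become fricatives between vowels).
From [maʒɔmub] the stem 'house' is /maʒɔmub/; between vowels this yields [maʒɔmuvi].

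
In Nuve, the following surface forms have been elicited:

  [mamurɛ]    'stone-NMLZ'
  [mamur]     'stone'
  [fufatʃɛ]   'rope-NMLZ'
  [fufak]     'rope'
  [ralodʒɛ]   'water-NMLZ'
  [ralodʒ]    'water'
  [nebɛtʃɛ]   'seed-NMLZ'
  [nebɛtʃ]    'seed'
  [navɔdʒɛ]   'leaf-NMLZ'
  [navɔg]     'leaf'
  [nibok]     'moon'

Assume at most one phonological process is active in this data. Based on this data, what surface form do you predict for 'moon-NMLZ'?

The root 'rope' surfaces as [fufatʃɛ] and [fufak], with a stem-final [tʃ] ~ [k] alternation.
If /tʃ/ were underlying and a rule turned it into [k] in isolation, 'seed' would also alternate; but it has [tʃ] in both [nebɛtʃɛ] and [nebɛtʃ].
The underlying segment must be /k/; /k/ and /g/ become palato-alveolar [tʃ] and [dʒ] before a front vowel, yielding [tʃ] there.
From [nibok] the stem 'moon' is /nibok/; before a front vowel this yields [nibotʃɛ].

[nibotʃɛ]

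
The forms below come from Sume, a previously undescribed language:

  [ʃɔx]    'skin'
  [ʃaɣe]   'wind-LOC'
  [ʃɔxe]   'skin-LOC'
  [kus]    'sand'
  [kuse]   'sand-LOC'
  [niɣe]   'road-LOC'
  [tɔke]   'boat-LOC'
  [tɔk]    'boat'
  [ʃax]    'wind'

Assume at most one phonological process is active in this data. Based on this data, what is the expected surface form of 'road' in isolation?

[nix]

The root 'wind' surfaces as [ʃax] and [ʃaɣe], with a stem-final [x] ~ [ɣ] alternation.
The stem 'skin' ([ʃɔx], [ʃɔxe]) shows [x] unchanged in both environments, so [x] cannot be basic with [ɣ] derived before the LOC suffix.
The underlying segment must be /ɣ/; voiced obstruents become voiceless word-finally, yielding [x] there.
From [niɣe] the stem 'road' is /niɣ/; word-finally this yields [nix].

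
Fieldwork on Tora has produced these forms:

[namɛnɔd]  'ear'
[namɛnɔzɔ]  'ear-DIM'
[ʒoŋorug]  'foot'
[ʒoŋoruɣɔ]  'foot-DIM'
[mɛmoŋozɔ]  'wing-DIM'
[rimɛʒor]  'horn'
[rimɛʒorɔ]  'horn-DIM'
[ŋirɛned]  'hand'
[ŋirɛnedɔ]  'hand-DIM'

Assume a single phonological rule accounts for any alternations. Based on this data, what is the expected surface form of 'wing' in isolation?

'ear' shows [d] ~ [z] at the end of the stem ([namɛnɔd] vs [namɛnɔzɔ]).
The stem 'hand' ([ŋirɛned], [ŋirɛnedɔ]) shows [d] unchanged in both environments, so [d] cannot be basic with [z] derived before the DIM suffix.
The underlying segment must be /z/; voiced fricatives become stops word-finally, yielding [d] there.
From [mɛmoŋozɔ] the stem 'wing' is /mɛmoŋoz/; word-finally this yields [mɛmoŋod].

[mɛmoŋod]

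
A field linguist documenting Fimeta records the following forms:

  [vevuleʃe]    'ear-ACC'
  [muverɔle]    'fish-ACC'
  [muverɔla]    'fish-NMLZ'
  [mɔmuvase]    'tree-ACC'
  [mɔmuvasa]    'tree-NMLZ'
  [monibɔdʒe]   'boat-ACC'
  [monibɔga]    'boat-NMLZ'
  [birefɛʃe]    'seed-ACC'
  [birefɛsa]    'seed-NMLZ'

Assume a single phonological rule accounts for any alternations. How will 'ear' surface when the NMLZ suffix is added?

'seed' shows [ʃ] ~ [s] at the end of the stem ([birefɛʃe] vs [birefɛsa]).
The stem 'tree' ([mɔmuvase], [mɔmuvasa]) shows [s] unchanged in both environments, so [s] cannot be basic with [ʃ] derived before the ACC suffix.
The alternation reflects depalatalization: palato-alveolar /dʒ/ and /ʃ/ become [g] and [s] when no front vowel follows. /ʃ/ is underlying.
The one attested form of 'ear', [vevuleʃe], shows underlying /vevuleʃ/. Applying the same rule when no front vowel follows gives [vevulesa].

[vevulesa]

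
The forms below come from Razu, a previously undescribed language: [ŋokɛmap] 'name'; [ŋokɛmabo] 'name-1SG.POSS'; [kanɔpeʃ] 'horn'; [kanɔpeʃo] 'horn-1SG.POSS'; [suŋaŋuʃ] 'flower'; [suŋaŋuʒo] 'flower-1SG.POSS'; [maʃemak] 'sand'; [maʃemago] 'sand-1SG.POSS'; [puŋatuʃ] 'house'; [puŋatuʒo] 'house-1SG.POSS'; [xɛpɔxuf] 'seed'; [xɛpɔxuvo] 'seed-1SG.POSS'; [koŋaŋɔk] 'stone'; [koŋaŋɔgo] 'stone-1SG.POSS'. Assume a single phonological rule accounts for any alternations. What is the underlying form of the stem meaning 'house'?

The root 'house' surfaces as [puŋatuʃ] and [puŋatuʒo], with a stem-final [ʃ] ~ [ʒ] alternation.
Compare 'horn', with invariant [ʃ] in [kanɔpeʃ] and [kanɔpeʃo]: an analysis with underlying /ʃ/ and a rule producing [ʒ] before the 1SG.POSS suffix would wrongly predict alternation here too.
The underlying segment must be /ʒ/; voiced obstruents become voiceless word-finally, yielding [ʃ] there.

/puŋatuʒ/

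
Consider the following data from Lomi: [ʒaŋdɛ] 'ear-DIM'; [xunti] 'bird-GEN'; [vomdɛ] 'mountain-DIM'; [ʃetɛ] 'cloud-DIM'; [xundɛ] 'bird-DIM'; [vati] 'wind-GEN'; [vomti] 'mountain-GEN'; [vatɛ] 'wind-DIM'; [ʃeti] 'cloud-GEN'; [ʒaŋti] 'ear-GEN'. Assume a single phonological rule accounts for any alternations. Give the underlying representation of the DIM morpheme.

The DIM suffix surfaces as [-dɛ] and [-tɛ], depending on the final segment of the stem.
The GEN suffix, which begins with [t], is invariant after every stem; so [t] is not altered by any rule here.
The DIM suffix is therefore /-dɛ/ underlyingly, with post-vocalic devoicing: voiced stops become voiceless after a vowel.

/-dɛ/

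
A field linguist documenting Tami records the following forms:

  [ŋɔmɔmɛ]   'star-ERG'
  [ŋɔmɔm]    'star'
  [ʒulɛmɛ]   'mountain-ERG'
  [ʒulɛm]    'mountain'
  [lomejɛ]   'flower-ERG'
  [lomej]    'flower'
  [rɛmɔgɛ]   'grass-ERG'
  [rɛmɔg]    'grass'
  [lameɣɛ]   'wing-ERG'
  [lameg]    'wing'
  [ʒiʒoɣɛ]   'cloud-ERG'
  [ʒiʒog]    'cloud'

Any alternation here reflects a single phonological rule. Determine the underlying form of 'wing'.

In [lameɣɛ] and [lameg] the final segment of 'wing' alternates: [ɣ] ~ [g].
Compare 'grass', with invariant [g] in [rɛmɔgɛ] and [rɛmɔg]: an analysis with underlying /g/ and a rule producing [ɣ] before the ERG suffix would wrongly predict alternation here too.
The underlying segment must be /ɣ/; voiced fricatives become stops word-finally, yielding [g] there.
The underlying form of 'wing' is therefore /lameɣ/.

/lameɣ/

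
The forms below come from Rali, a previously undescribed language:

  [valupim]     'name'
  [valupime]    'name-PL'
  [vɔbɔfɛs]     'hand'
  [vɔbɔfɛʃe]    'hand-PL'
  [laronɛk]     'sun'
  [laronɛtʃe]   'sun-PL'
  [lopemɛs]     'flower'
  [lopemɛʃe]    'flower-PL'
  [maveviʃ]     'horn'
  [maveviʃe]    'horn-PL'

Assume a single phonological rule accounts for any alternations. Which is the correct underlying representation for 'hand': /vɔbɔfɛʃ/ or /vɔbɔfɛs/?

/vɔbɔfɛs/

The root 'hand' surfaces as [vɔbɔfɛs] and [vɔbɔfɛʃe], with a stem-final [s] ~ [ʃ] alternation.
If /ʃ/ were underlying and a rule turned it into [s] in isolation, 'horn' would also alternate; but it has [ʃ] in both [maveviʃ] and [maveviʃe].
Therefore /s/ is basic and [ʃ] is derived by palatalization before a front vowel (/k/ and /s/ become palato-alveolar [tʃ] and [ʃ] before a front vowel).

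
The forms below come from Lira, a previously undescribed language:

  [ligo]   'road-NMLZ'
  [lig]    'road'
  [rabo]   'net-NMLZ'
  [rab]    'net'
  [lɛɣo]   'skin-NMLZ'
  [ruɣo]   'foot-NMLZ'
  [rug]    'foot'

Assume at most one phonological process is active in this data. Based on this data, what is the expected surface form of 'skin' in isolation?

'foot' shows [ɣ] ~ [g] at the end of the stem ([ruɣo] vs [rug]).
But 'road' keeps [g] in both environments ([ligo], [lig]), so there is no rule changing /g/ to [ɣ] before the NMLZ suffix.
Therefore /ɣ/ is basic and [g] is derived by word-final hardening (voiced fricatives become stops word-finally).
The one attested form of 'skin', [lɛɣo], shows underlying /lɛɣ/. Applying the same rule word-finally gives [lɛg].

[lɛg]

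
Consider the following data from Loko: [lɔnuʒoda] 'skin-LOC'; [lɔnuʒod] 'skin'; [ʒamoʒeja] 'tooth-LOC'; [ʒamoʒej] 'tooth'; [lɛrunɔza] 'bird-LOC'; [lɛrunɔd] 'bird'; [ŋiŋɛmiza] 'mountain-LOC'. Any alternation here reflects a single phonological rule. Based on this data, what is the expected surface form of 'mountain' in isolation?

[ŋiŋɛmid]

'bird' shows [z] ~ [d] at the end of the stem ([lɛrunɔza] vs [lɛrunɔd]).
If /d/ were underlying and a rule turned it into [z] before the LOC suffix, 'skin' would also alternate; but it has [d] in both [lɔnuʒoda] and [lɔnuʒod].
So /z/ is underlying, and a rule of word-final hardening — voiced fricatives become stops word-finally — gives [d].
From [ŋiŋɛmiza] the stem 'mountain' is /ŋiŋɛmiz/; word-finally this yields [ŋiŋɛmid].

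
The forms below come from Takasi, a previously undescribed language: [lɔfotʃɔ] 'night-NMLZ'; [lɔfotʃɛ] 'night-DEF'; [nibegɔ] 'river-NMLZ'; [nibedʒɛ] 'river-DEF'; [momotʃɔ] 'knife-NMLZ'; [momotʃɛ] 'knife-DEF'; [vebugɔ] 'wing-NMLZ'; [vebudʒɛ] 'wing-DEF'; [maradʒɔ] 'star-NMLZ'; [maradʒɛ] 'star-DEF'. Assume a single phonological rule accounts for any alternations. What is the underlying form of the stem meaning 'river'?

/nibeg/

In [nibegɔ] and [nibedʒɛ] the final segment of 'river' alternates: [g] ~ [dʒ].
Compare 'star', with invariant [dʒ] in [maradʒɔ] and [maradʒɛ]: an analysis with underlying /dʒ/ and a rule producing [g] before the NMLZ suffix would wrongly predict alternation here too.
The underlying segment must be /g/; /g/ becomes palato-alveolar [dʒ] before a front vowel, yielding [dʒ] there.
So 'river' = /nibeg/.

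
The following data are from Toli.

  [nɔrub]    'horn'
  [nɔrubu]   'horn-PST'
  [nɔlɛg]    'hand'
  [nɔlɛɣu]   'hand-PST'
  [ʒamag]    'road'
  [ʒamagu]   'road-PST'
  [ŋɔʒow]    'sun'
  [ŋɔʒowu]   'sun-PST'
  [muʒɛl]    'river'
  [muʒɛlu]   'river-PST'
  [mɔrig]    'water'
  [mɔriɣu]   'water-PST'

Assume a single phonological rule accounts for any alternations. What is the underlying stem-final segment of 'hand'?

/ɣ/

In [nɔlɛg] and [nɔlɛɣu] the final segment of 'hand' alternates: [g] ~ [ɣ].
But 'road' keeps [g] in both environments ([ʒamag], [ʒamagu]), so there is no rule changing /g/ to [ɣ] before the PST suffix.
Therefore /ɣ/ is basic and [g] is derived by word-final hardening (voiced fricatives become stops word-finally).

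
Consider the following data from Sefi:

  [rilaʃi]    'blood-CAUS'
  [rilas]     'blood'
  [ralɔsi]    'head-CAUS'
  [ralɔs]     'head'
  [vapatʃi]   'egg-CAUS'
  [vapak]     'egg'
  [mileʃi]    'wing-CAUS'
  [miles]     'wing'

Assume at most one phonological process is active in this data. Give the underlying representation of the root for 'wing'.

'wing' shows [ʃ] ~ [s] at the end of the stem ([mileʃi] vs [miles]).
If /s/ were underlying and a rule turned it into [ʃ] before the CAUS suffix, 'head' would also alternate; but it has [s] in both [ralɔsi] and [ralɔs].
The alternation reflects depalatalization: palato-alveolar /tʃ/ and /ʃ/ become [k] and [s] when no front vowel follows. /ʃ/ is underlying.

/mileʃ/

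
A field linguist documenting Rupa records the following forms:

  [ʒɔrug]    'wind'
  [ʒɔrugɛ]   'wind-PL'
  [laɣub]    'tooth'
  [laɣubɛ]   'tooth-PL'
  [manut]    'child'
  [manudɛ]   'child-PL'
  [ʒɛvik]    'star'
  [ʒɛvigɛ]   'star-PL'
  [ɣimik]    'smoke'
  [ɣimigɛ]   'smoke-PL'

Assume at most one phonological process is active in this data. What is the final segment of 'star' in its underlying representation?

/k/

In [ʒɛvik] and [ʒɛvigɛ] the final segment of 'star' alternates: [k] ~ [g].
The stem 'wind' ([ʒɔrug], [ʒɔrugɛ]) shows [g] unchanged in both environments, so [g] cannot be basic with [k] derived in isolation.
Therefore /k/ is basic and [g] is derived by intervocalic voicing (voiceless stops become voiced between vowels).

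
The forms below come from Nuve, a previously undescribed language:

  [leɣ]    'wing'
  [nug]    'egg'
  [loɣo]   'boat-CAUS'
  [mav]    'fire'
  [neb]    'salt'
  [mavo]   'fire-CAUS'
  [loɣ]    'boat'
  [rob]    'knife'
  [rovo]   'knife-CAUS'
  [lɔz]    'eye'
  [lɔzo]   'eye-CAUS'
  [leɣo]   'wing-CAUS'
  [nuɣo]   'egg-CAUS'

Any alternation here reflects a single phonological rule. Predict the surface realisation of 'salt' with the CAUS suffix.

[nevo]

The root 'knife' surfaces as [rovo] and [rob], with a stem-final [v] ~ [b] alternation.
The stem 'fire' ([mavo], [mav]) shows [v] unchanged in both environments, so [v] cannot be basic with [b] derived in isolation.
So /b/ is underlying, and a rule of intervocalic spirantization — voiced stops become fricatives between vowels — gives [v].
From [neb] the stem 'salt' is /neb/; between vowels this yields [nevo].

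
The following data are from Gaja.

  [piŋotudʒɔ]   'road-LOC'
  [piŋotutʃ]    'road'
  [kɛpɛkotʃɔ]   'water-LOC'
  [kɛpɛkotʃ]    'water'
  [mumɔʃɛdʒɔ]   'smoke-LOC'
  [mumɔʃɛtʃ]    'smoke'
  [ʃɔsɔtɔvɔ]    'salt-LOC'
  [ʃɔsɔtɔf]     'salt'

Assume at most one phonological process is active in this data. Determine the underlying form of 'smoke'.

/mumɔʃɛdʒ/

The stem for 'smoke' ends in [dʒ] in [mumɔʃɛdʒɔ] but [tʃ] in [mumɔʃɛtʃ].
Compare 'water', with invariant [tʃ] in [kɛpɛkotʃɔ] and [kɛpɛkotʃ]: an analysis with underlying /tʃ/ and a rule producing [dʒ] before the LOC suffix would wrongly predict alternation here too.
The alternation reflects word-final obstruent devoicing: voiced obstruents become voiceless word-finally. /dʒ/ is underlying.
So 'smoke' = /mumɔʃɛdʒ/.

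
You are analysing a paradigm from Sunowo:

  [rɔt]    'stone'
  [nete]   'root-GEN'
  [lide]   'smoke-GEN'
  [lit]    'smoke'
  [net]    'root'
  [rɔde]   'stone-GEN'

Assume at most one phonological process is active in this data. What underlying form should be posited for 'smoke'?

/lid/

In [lide] and [lit] the final segment of 'smoke' alternates: [d] ~ [t].
Compare 'root', with invariant [t] in [nete] and [net]: an analysis with underlying /t/ and a rule producing [d] before the GEN suffix would wrongly predict alternation here too.
Therefore /d/ is basic and [t] is derived by word-final obstruent devoicing (voiced obstruents become voiceless word-finally).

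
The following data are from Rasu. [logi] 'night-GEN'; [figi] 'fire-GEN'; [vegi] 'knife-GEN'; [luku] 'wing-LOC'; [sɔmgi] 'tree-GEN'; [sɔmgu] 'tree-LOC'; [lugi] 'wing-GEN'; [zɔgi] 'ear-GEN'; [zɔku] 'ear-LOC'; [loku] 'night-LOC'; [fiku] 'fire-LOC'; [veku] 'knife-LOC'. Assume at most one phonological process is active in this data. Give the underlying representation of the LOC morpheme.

/-ku/

The LOC suffix surfaces as [-gu] and [-ku], depending on the final segment of the stem.
The GEN suffix, which begins with [g], is invariant after every stem; so [g] is not altered by any rule here.
The LOC suffix is therefore /-ku/ underlyingly, with post-nasal voicing: voiceless stops become voiced after a nasal.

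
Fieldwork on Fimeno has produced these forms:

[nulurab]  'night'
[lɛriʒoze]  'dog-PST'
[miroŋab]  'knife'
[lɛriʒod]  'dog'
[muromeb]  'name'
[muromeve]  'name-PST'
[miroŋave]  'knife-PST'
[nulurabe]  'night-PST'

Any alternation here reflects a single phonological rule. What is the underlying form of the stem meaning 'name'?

/muromev/

In [muromeve] and [muromeb] the final segment of 'name' alternates: [v] ~ [b].
But 'night' keeps [b] in both environments ([nulurabe], [nulurab]), so there is no rule changing /b/ to [v] before the PST suffix.
The alternation reflects word-final hardening: voiced fricatives become stops word-finally. /v/ is underlying.
So 'name' = /muromev/.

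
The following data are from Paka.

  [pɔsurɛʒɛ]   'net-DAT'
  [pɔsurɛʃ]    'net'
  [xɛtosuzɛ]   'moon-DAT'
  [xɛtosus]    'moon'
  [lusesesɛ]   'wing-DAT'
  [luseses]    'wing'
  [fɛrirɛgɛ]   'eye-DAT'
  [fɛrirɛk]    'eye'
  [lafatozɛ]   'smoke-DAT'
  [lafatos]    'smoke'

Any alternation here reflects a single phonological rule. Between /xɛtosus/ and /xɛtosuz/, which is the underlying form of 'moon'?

/xɛtosuz/

'moon' shows [z] ~ [s] at the end of the stem ([xɛtosuzɛ] vs [xɛtosus]).
The stem 'wing' ([lusesesɛ], [luseses]) shows [s] unchanged in both environments, so [s] cannot be basic with [z] derived before the DAT suffix.
The alternation reflects word-final obstruent devoicing: voiced obstruents become voiceless word-finally. /z/ is underlying.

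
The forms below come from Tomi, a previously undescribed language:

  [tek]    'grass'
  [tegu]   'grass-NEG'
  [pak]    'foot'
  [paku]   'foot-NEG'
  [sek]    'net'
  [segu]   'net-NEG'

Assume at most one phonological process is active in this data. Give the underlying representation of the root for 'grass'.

'grass' shows [k] ~ [g] at the end of the stem ([tek] vs [tegu]).
If /k/ were underlying and a rule turned it into [g] before the NEG suffix, 'foot' would also alternate; but it has [k] in both [pak] and [paku].
So /g/ is underlying, and a rule of word-final obstruent devoicing — voiced obstruents become voiceless word-finally — gives [k].

/teg/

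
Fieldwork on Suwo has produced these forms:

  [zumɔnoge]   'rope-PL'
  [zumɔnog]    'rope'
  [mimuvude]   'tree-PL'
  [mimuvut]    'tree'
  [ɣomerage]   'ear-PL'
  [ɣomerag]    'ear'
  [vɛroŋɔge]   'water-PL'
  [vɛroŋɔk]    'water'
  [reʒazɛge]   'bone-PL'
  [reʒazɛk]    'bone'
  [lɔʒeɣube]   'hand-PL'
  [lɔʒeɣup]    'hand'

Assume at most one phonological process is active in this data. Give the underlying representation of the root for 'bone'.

The root 'bone' surfaces as [reʒazɛge] and [reʒazɛk], with a stem-final [g] ~ [k] alternation.
If /g/ were underlying and a rule turned it into [k] in isolation, 'ear' would also alternate; but it has [g] in both [ɣomerage] and [ɣomerag].
The alternation reflects intervocalic voicing: voiceless stops become voiced between vowels. /k/ is underlying.

/reʒazɛk/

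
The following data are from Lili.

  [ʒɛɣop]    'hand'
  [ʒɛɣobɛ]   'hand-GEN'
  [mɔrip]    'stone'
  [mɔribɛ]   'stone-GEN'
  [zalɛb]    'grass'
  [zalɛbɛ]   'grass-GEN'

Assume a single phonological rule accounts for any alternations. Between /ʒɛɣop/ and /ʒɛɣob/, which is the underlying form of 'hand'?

/ʒɛɣop/

The stem for 'hand' ends in [p] in [ʒɛɣop] but [b] in [ʒɛɣobɛ].
But 'grass' keeps [b] in both environments ([zalɛb], [zalɛbɛ]), so there is no rule changing /b/ to [p] in isolation.
The underlying segment must be /p/; voiceless stops become voiced between vowels, yielding [b] there.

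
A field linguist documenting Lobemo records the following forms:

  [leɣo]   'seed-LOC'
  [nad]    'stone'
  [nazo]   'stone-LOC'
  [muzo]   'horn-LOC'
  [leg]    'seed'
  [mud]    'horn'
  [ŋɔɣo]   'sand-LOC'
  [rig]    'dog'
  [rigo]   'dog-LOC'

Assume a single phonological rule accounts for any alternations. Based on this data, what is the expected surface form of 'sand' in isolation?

The stem for 'seed' ends in [ɣ] in [leɣo] but [g] in [leg].
The stem 'dog' ([rigo], [rig]) shows [g] unchanged in both environments, so [g] cannot be basic with [ɣ] derived before the LOC suffix.
So /ɣ/ is underlying, and a rule of word-final hardening — voiced fricatives become stops word-finally — gives [g].
The one attested form of 'sand', [ŋɔɣo], shows underlying /ŋɔɣ/. Applying the same rule word-finally gives [ŋɔg].

[ŋɔg]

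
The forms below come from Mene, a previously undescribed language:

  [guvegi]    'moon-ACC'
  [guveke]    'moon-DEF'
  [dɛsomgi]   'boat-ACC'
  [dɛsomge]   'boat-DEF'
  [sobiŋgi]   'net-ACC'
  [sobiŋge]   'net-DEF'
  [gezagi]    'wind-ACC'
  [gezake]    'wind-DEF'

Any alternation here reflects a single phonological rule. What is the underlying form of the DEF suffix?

/-ke/

The DEF suffix surfaces as [-ge] and [-ke], depending on the final segment of the stem.
By contrast the ACC suffix keeps its initial [g] throughout — that segment must be underlying.
So the underlying form is /-ke/, and voiceless stops become voiced after a nasal.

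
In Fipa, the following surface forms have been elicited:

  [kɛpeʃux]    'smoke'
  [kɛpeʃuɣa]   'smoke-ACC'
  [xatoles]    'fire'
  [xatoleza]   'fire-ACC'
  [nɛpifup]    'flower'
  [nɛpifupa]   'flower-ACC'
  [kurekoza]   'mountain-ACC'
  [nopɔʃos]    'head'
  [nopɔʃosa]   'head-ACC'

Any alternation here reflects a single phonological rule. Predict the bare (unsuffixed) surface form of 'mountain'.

[kurekos]

The root 'fire' surfaces as [xatoles] and [xatoleza], with a stem-final [s] ~ [z] alternation.
If /s/ were underlying and a rule turned it into [z] before the ACC suffix, 'head' would also alternate; but it has [s] in both [nopɔʃos] and [nopɔʃosa].
So /z/ is underlying, and a rule of word-final obstruent devoicing — voiced obstruents become voiceless word-finally — gives [s].
The one attested form of 'mountain', [kurekoza], shows underlying /kurekoz/. Applying the same rule word-finally gives [kurekos].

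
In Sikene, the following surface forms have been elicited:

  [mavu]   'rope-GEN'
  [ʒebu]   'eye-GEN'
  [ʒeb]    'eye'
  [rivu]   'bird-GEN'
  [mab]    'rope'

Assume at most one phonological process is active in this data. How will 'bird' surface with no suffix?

[rib]

The stem for 'rope' ends in [b] in [mab] but [v] in [mavu].
Compare 'eye', with invariant [b] in [ʒeb] and [ʒebu]: an analysis with underlying /b/ and a rule producing [v] before the GEN suffix would wrongly predict alternation here too.
The alternation reflects word-final hardening: voiced fricatives become stops word-finally. /v/ is underlying.
The one attested form of 'bird', [rivu], shows underlying /riv/. Applying the same rule word-finally gives [rib].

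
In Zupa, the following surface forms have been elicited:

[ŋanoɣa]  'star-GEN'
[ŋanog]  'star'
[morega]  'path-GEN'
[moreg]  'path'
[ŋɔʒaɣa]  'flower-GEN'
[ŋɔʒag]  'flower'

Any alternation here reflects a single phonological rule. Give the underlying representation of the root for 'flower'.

/ŋɔʒaɣ/

The root 'flower' surfaces as [ŋɔʒaɣa] and [ŋɔʒag], with a stem-final [ɣ] ~ [g] alternation.
If /g/ were underlying and a rule turned it into [ɣ] before the GEN suffix, 'path' would also alternate; but it has [g] in both [morega] and [moreg].
So /ɣ/ is underlying, and a rule of word-final hardening — voiced fricatives become stops word-finally — gives [g].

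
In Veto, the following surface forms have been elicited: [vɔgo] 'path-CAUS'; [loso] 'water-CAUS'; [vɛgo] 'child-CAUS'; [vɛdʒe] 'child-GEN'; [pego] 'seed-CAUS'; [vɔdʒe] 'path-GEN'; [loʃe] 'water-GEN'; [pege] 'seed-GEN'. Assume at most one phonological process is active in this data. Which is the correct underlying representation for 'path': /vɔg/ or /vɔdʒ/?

The stem for 'path' ends in [g] in [vɔgo] but [dʒ] in [vɔdʒe].
Compare 'seed', with invariant [g] in [pego] and [pege]: an analysis with underlying /g/ and a rule producing [dʒ] before the GEN suffix would wrongly predict alternation here too.
So /dʒ/ is underlying, and a rule of depalatalization — palato-alveolar /dʒ/ and /ʃ/ become [g] and [s] when no front vowel follows — gives [g].

/vɔdʒ/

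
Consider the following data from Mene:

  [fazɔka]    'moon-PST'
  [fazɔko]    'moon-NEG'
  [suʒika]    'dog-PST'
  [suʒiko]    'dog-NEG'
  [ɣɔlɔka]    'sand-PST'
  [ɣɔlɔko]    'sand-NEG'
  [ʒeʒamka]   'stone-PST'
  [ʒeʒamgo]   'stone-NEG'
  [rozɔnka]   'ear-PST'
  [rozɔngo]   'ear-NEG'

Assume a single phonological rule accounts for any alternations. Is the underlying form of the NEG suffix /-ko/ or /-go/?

/-go/

The NEG suffix surfaces as [-go] and [-ko], depending on the final segment of the stem.
By contrast the PST suffix keeps its initial [k] throughout — that segment must be underlying.
The NEG suffix is therefore /-go/ underlyingly, with post-vocalic devoicing: voiced stops become voiceless after a vowel.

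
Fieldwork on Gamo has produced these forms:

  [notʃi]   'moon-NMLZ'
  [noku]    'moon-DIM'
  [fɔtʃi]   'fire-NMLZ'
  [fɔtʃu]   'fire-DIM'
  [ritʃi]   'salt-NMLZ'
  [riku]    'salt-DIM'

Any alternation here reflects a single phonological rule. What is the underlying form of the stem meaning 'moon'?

/nok/

The stem for 'moon' ends in [tʃ] in [notʃi] but [k] in [noku].
Compare 'fire', with invariant [tʃ] in [fɔtʃi] and [fɔtʃu]: an analysis with underlying /tʃ/ and a rule producing [k] before the DIM suffix would wrongly predict alternation here too.
Therefore /k/ is basic and [tʃ] is derived by palatalization before a front vowel (/k/ becomes palato-alveolar [tʃ] before a front vowel).
So 'moon' = /nok/.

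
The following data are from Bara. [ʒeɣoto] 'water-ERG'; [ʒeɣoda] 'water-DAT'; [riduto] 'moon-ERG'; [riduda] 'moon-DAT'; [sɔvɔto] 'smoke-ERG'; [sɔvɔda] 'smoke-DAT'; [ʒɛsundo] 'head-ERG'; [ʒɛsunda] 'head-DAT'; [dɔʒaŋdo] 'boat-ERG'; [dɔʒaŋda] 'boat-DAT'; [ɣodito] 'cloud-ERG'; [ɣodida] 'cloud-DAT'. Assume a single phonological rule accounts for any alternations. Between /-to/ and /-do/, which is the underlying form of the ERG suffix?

/-to/

The ERG morpheme has two allomorphs, [-do] and [-to].
The DAT suffix, which begins with [d], is invariant after every stem; so [d] is not altered by any rule here.
The ERG suffix is therefore /-to/ underlyingly, with post-nasal voicing: voiceless stops become voiced after a nasal.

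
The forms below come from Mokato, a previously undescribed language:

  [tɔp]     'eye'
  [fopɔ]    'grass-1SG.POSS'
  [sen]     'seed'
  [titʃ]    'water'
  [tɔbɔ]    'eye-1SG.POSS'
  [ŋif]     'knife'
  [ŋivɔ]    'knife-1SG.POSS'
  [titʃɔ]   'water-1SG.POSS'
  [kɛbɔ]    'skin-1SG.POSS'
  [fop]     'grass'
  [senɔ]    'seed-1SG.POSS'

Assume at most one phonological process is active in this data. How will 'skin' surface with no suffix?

The root 'eye' surfaces as [tɔp] and [tɔbɔ], with a stem-final [p] ~ [b] alternation.
But 'grass' keeps [p] in both environments ([fop], [fopɔ]), so there is no rule changing /p/ to [b] before the 1SG.POSS suffix.
So /b/ is underlying, and a rule of word-final obstruent devoicing — voiced obstruents become voiceless word-finally — gives [p].
From [kɛbɔ] the stem 'skin' is /kɛb/; word-finally this yields [kɛp].

[kɛp]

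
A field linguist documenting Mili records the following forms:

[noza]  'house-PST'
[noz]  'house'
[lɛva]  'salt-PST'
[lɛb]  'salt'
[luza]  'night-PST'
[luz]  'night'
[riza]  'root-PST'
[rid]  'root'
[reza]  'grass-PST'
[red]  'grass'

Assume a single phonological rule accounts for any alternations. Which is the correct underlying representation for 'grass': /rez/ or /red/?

'grass' shows [z] ~ [d] at the end of the stem ([reza] vs [red]).
If /z/ were underlying and a rule turned it into [d] in isolation, 'night' would also alternate; but it has [z] in both [luza] and [luz].
The alternation reflects intervocalic spirantization: voiced stops become fricatives between vowels. /d/ is underlying.

/red/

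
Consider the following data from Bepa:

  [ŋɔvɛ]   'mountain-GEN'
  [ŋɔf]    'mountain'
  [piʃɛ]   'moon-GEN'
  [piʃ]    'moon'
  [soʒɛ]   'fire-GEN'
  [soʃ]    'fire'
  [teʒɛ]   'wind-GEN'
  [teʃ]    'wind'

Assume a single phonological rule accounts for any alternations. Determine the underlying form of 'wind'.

/teʒ/

In [teʒɛ] and [teʃ] the final segment of 'wind' alternates: [ʒ] ~ [ʃ].
The stem 'moon' ([piʃɛ], [piʃ]) shows [ʃ] unchanged in both environments, so [ʃ] cannot be basic with [ʒ] derived before the GEN suffix.
So /ʒ/ is underlying, and a rule of word-final obstruent devoicing — voiced obstruents become voiceless word-finally — gives [ʃ].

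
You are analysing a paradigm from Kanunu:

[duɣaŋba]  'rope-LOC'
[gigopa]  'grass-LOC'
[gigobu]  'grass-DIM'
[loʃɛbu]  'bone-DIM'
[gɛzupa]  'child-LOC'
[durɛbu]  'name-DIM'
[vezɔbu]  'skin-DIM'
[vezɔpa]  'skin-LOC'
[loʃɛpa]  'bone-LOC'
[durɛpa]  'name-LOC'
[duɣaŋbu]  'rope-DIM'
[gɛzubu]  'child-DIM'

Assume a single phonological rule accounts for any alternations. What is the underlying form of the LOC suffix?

/-pa/

The LOC suffix surfaces as [-ba] and [-pa], depending on the final segment of the stem.
The DIM suffix, which begins with [b], is invariant after every stem; so [b] is not altered by any rule here.
So the underlying form is /-pa/, and voiceless stops become voiced after a nasal.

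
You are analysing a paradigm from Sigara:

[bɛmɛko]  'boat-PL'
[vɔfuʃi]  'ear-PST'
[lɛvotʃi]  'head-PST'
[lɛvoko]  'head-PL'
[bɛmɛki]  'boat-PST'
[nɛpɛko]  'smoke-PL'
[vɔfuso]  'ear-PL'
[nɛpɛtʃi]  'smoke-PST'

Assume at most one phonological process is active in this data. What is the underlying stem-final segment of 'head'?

The root 'head' surfaces as [lɛvoko] and [lɛvotʃi], with a stem-final [k] ~ [tʃ] alternation.
The stem 'boat' ([bɛmɛko], [bɛmɛki]) shows [k] unchanged in both environments, so [k] cannot be basic with [tʃ] derived before the PST suffix.
Therefore /tʃ/ is basic and [k] is derived by depalatalization (palato-alveolar /tʃ/ and /ʃ/ become [k] and [s] when no front vowel follows).

/tʃ/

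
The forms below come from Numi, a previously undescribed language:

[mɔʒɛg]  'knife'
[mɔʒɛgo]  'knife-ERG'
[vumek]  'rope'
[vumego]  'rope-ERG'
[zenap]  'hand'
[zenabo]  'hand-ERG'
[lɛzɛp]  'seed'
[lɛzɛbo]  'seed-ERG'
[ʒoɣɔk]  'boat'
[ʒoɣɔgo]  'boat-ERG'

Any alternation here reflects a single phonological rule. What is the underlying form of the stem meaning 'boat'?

/ʒoɣɔk/

'boat' shows [k] ~ [g] at the end of the stem ([ʒoɣɔk] vs [ʒoɣɔgo]).
But 'knife' keeps [g] in both environments ([mɔʒɛg], [mɔʒɛgo]), so there is no rule changing /g/ to [k] in isolation.
The alternation reflects intervocalic voicing: voiceless stops become voiced between vowels. /k/ is underlying.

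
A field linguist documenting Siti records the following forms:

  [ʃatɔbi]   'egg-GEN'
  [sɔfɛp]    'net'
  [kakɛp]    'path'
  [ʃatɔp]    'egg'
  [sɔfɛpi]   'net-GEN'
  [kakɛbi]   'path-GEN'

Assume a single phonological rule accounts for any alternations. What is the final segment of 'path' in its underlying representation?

/b/

'path' shows [b] ~ [p] at the end of the stem ([kakɛbi] vs [kakɛp]).
If /p/ were underlying and a rule turned it into [b] before the GEN suffix, 'net' would also alternate; but it has [p] in both [sɔfɛpi] and [sɔfɛp].
So /b/ is underlying, and a rule of word-final obstruent devoicing — voiced obstruents become voiceless word-finally — gives [p].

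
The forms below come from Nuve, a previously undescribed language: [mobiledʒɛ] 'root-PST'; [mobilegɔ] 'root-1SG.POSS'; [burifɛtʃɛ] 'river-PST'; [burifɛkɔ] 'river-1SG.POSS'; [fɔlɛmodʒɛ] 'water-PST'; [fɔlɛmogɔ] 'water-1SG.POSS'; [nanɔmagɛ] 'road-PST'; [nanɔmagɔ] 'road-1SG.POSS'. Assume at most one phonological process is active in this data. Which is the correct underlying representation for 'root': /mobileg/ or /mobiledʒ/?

'root' shows [dʒ] ~ [g] at the end of the stem ([mobiledʒɛ] vs [mobilegɔ]).
The stem 'road' ([nanɔmagɛ], [nanɔmagɔ]) shows [g] unchanged in both environments, so [g] cannot be basic with [dʒ] derived before the PST suffix.
The underlying segment must be /dʒ/; palato-alveolar /tʃ/ and /dʒ/ become [k] and [g] when no front vowel follows, yielding [g] there.

/mobiledʒ/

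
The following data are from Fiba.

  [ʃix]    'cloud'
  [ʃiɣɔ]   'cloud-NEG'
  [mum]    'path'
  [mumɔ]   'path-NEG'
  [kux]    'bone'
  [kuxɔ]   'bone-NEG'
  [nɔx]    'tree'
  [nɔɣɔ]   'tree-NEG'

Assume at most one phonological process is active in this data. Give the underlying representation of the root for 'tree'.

In [nɔx] and [nɔɣɔ] the final segment of 'tree' alternates: [x] ~ [ɣ].
The stem 'bone' ([kux], [kuxɔ]) shows [x] unchanged in both environments, so [x] cannot be basic with [ɣ] derived before the NEG suffix.
The underlying segment must be /ɣ/; voiced obstruents become voiceless word-finally, yielding [x] there.
Hence 'tree' is /nɔɣ/ underlyingly.

/nɔɣ/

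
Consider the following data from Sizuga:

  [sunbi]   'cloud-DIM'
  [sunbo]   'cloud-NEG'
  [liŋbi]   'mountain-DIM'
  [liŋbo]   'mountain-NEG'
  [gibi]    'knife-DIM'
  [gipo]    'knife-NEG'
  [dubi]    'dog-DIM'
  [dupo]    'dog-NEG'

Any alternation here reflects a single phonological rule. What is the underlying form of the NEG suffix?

/-po/

The NEG suffix surfaces as [-bo] and [-po], depending on the final segment of the stem.
The DIM suffix, which begins with [b], is invariant after every stem; so [b] is not altered by any rule here.
The NEG suffix is therefore /-po/ underlyingly, with post-nasal voicing: voiceless stops become voiced after a nasal.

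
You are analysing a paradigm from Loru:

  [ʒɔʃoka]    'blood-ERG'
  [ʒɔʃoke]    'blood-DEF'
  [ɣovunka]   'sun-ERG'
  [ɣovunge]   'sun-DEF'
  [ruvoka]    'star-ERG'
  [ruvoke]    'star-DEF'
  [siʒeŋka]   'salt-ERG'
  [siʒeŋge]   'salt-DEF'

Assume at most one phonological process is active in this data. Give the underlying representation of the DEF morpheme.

The DEF morpheme has two allomorphs, [-ge] and [-ke].
By contrast the ERG suffix keeps its initial [k] throughout — that segment must be underlying.
So the underlying form is /-ge/, and voiced stops become voiceless after a vowel.

/-ge/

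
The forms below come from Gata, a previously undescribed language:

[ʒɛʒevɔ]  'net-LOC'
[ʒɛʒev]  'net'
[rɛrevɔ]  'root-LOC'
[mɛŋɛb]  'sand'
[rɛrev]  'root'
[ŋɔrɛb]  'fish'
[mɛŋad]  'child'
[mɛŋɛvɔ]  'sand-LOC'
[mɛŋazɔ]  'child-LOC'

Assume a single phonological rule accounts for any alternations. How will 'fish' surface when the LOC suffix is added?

'sand' shows [b] ~ [v] at the end of the stem ([mɛŋɛb] vs [mɛŋɛvɔ]).
The stem 'net' ([ʒɛʒev], [ʒɛʒevɔ]) shows [v] unchanged in both environments, so [v] cannot be basic with [b] derived in isolation.
So /b/ is underlying, and a rule of intervocalic spirantization — voiced stops become fricatives between vowels — gives [v].
From [ŋɔrɛb] the stem 'fish' is /ŋɔrɛb/; between vowels this yields [ŋɔrɛvɔ].

[ŋɔrɛvɔ]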